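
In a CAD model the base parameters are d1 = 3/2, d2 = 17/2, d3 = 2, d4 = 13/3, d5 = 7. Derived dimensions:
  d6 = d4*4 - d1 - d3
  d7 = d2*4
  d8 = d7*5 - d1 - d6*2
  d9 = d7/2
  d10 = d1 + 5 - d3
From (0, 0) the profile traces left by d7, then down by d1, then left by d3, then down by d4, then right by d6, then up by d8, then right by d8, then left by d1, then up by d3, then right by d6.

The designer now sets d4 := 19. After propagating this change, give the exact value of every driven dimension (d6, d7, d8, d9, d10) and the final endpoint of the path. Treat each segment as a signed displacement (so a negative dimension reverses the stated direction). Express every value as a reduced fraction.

Apply edit: d4 := 19
  d6 = d4*4 - d1 - d3 = 145/2
  d7 = d2*4 = 34
  d8 = d7*5 - d1 - d6*2 = 47/2
  d9 = d7/2 = 17
  d10 = d1 + 5 - d3 = 9/2
Walk from origin (0, 0):
  seg 1: left by d7 = 34 → (-34, 0)
  seg 2: down by d1 = 3/2 → (-34, -3/2)
  seg 3: left by d3 = 2 → (-36, -3/2)
  seg 4: down by d4 = 19 → (-36, -41/2)
  seg 5: right by d6 = 145/2 → (73/2, -41/2)
  seg 6: up by d8 = 47/2 → (73/2, 3)
  seg 7: right by d8 = 47/2 → (60, 3)
  seg 8: left by d1 = 3/2 → (117/2, 3)
  seg 9: up by d3 = 2 → (117/2, 5)
  seg 10: right by d6 = 145/2 → (131, 5)

d6 = 145/2
d7 = 34
d8 = 47/2
d9 = 17
d10 = 9/2
endpoint = (131, 5)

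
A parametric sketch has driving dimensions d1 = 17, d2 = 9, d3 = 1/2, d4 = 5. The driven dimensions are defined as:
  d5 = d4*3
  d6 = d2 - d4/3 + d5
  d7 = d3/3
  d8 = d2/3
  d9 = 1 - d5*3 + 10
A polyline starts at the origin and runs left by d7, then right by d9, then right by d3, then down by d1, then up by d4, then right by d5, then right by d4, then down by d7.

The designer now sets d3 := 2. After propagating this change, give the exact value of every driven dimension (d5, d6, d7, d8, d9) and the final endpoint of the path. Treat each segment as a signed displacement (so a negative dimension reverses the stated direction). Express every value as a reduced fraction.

d5 = 15
d6 = 67/3
d7 = 2/3
d8 = 3
d9 = -34
endpoint = (-38/3, -38/3)

Apply edit: d3 := 2
  d5 = d4*3 = 15
  d6 = d2 - d4/3 + d5 = 67/3
  d7 = d3/3 = 2/3
  d8 = d2/3 = 3
  d9 = 1 - d5*3 + 10 = -34
Walk from origin (0, 0):
  seg 1: left by d7 = 2/3 → (-2/3, 0)
  seg 2: right by d9 = -34 → (-104/3, 0)
  seg 3: right by d3 = 2 → (-98/3, 0)
  seg 4: down by d1 = 17 → (-98/3, -17)
  seg 5: up by d4 = 5 → (-98/3, -12)
  seg 6: right by d5 = 15 → (-53/3, -12)
  seg 7: right by d4 = 5 → (-38/3, -12)
  seg 8: down by d7 = 2/3 → (-38/3, -38/3)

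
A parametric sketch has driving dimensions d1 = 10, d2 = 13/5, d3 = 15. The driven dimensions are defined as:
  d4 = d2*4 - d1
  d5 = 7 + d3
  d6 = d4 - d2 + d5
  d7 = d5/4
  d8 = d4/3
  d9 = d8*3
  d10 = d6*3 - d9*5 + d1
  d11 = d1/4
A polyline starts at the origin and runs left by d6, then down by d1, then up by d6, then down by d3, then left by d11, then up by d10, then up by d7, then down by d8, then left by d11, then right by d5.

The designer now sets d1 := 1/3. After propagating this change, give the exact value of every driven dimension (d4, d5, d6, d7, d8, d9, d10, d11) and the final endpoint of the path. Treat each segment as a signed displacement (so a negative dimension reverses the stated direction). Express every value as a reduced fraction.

d4 = 151/15
d5 = 22
d6 = 442/15
d7 = 11/2
d8 = 151/45
d9 = 151/15
d10 = 192/5
d11 = 1/12
endpoint = (-229/30, 4921/90)

Apply edit: d1 := 1/3
  d4 = d2*4 - d1 = 151/15
  d5 = 7 + d3 = 22
  d6 = d4 - d2 + d5 = 442/15
  d7 = d5/4 = 11/2
  d8 = d4/3 = 151/45
  d9 = d8*3 = 151/15
  d10 = d6*3 - d9*5 + d1 = 192/5
  d11 = d1/4 = 1/12
Walk from origin (0, 0):
  seg 1: left by d6 = 442/15 → (-442/15, 0)
  seg 2: down by d1 = 1/3 → (-442/15, -1/3)
  seg 3: up by d6 = 442/15 → (-442/15, 437/15)
  seg 4: down by d3 = 15 → (-442/15, 212/15)
  seg 5: left by d11 = 1/12 → (-591/20, 212/15)
  seg 6: up by d10 = 192/5 → (-591/20, 788/15)
  seg 7: up by d7 = 11/2 → (-591/20, 1741/30)
  seg 8: down by d8 = 151/45 → (-591/20, 4921/90)
  seg 9: left by d11 = 1/12 → (-889/30, 4921/90)
  seg 10: right by d5 = 22 → (-229/30, 4921/90)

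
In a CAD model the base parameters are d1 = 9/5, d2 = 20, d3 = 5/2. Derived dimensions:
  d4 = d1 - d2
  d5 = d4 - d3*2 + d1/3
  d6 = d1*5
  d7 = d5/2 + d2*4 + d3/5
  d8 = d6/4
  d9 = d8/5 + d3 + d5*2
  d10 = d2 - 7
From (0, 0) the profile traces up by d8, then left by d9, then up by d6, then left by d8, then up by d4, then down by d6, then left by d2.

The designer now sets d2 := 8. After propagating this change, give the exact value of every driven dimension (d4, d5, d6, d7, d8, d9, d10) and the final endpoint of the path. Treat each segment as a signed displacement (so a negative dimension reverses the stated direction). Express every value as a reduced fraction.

Apply edit: d2 := 8
  d4 = d1 - d2 = -31/5
  d5 = d4 - d3*2 + d1/3 = -53/5
  d6 = d1*5 = 9
  d7 = d5/2 + d2*4 + d3/5 = 136/5
  d8 = d6/4 = 9/4
  d9 = d8/5 + d3 + d5*2 = -73/4
  d10 = d2 - 7 = 1
Walk from origin (0, 0):
  seg 1: up by d8 = 9/4 → (0, 9/4)
  seg 2: left by d9 = -73/4 → (73/4, 9/4)
  seg 3: up by d6 = 9 → (73/4, 45/4)
  seg 4: left by d8 = 9/4 → (16, 45/4)
  seg 5: up by d4 = -31/5 → (16, 101/20)
  seg 6: down by d6 = 9 → (16, -79/20)
  seg 7: left by d2 = 8 → (8, -79/20)

d4 = -31/5
d5 = -53/5
d6 = 9
d7 = 136/5
d8 = 9/4
d9 = -73/4
d10 = 1
endpoint = (8, -79/20)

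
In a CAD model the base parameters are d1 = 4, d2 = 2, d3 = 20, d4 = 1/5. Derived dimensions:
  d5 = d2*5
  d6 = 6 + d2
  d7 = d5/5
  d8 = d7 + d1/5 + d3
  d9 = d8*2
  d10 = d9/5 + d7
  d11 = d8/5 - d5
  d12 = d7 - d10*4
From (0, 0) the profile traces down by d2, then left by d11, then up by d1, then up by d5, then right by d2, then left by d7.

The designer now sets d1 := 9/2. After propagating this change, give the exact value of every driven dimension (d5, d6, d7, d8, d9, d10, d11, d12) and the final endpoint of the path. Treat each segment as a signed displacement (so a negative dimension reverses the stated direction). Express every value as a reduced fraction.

d5 = 10
d6 = 8
d7 = 2
d8 = 229/10
d9 = 229/5
d10 = 279/25
d11 = -271/50
d12 = -1066/25
endpoint = (271/50, 25/2)

Apply edit: d1 := 9/2
  d5 = d2*5 = 10
  d6 = 6 + d2 = 8
  d7 = d5/5 = 2
  d8 = d7 + d1/5 + d3 = 229/10
  d9 = d8*2 = 229/5
  d10 = d9/5 + d7 = 279/25
  d11 = d8/5 - d5 = -271/50
  d12 = d7 - d10*4 = -1066/25
Walk from origin (0, 0):
  seg 1: down by d2 = 2 → (0, -2)
  seg 2: left by d11 = -271/50 → (271/50, -2)
  seg 3: up by d1 = 9/2 → (271/50, 5/2)
  seg 4: up by d5 = 10 → (271/50, 25/2)
  seg 5: right by d2 = 2 → (371/50, 25/2)
  seg 6: left by d7 = 2 → (271/50, 25/2)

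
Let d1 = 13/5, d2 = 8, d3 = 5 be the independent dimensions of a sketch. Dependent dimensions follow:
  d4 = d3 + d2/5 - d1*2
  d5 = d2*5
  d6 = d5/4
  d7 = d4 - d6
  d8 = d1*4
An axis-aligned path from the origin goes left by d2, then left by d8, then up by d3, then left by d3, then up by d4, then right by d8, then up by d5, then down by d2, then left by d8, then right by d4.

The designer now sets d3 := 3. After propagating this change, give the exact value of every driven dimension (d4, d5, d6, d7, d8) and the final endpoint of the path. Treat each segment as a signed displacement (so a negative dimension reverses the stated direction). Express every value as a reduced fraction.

Apply edit: d3 := 3
  d4 = d3 + d2/5 - d1*2 = -3/5
  d5 = d2*5 = 40
  d6 = d5/4 = 10
  d7 = d4 - d6 = -53/5
  d8 = d1*4 = 52/5
Walk from origin (0, 0):
  seg 1: left by d2 = 8 → (-8, 0)
  seg 2: left by d8 = 52/5 → (-92/5, 0)
  seg 3: up by d3 = 3 → (-92/5, 3)
  seg 4: left by d3 = 3 → (-107/5, 3)
  seg 5: up by d4 = -3/5 → (-107/5, 12/5)
  seg 6: right by d8 = 52/5 → (-11, 12/5)
  seg 7: up by d5 = 40 → (-11, 212/5)
  seg 8: down by d2 = 8 → (-11, 172/5)
  seg 9: left by d8 = 52/5 → (-107/5, 172/5)
  seg 10: right by d4 = -3/5 → (-22, 172/5)

d4 = -3/5
d5 = 40
d6 = 10
d7 = -53/5
d8 = 52/5
endpoint = (-22, 172/5)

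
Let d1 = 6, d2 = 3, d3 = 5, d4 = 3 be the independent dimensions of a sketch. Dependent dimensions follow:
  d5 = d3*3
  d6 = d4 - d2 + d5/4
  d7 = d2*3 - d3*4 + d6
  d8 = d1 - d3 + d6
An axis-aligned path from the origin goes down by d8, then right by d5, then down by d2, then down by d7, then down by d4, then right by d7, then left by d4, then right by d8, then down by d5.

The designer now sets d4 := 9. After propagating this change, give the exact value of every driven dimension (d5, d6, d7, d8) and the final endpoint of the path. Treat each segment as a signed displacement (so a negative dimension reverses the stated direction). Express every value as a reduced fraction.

d5 = 15
d6 = 39/4
d7 = -5/4
d8 = 43/4
endpoint = (31/2, -73/2)

Apply edit: d4 := 9
  d5 = d3*3 = 15
  d6 = d4 - d2 + d5/4 = 39/4
  d7 = d2*3 - d3*4 + d6 = -5/4
  d8 = d1 - d3 + d6 = 43/4
Walk from origin (0, 0):
  seg 1: down by d8 = 43/4 → (0, -43/4)
  seg 2: right by d5 = 15 → (15, -43/4)
  seg 3: down by d2 = 3 → (15, -55/4)
  seg 4: down by d7 = -5/4 → (15, -25/2)
  seg 5: down by d4 = 9 → (15, -43/2)
  seg 6: right by d7 = -5/4 → (55/4, -43/2)
  seg 7: left by d4 = 9 → (19/4, -43/2)
  seg 8: right by d8 = 43/4 → (31/2, -43/2)
  seg 9: down by d5 = 15 → (31/2, -73/2)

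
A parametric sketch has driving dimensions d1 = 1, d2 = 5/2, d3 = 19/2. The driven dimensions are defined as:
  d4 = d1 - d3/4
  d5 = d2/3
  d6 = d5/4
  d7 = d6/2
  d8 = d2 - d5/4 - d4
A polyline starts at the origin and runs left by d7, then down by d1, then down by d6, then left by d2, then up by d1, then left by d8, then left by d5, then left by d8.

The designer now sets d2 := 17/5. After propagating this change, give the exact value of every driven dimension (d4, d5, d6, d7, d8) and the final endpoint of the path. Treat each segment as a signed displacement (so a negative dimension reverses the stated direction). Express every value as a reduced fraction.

Apply edit: d2 := 17/5
  d4 = d1 - d3/4 = -11/8
  d5 = d2/3 = 17/15
  d6 = d5/4 = 17/60
  d7 = d6/2 = 17/120
  d8 = d2 - d5/4 - d4 = 539/120
Walk from origin (0, 0):
  seg 1: left by d7 = 17/120 → (-17/120, 0)
  seg 2: down by d1 = 1 → (-17/120, -1)
  seg 3: down by d6 = 17/60 → (-17/120, -77/60)
  seg 4: left by d2 = 17/5 → (-85/24, -77/60)
  seg 5: up by d1 = 1 → (-85/24, -17/60)
  seg 6: left by d8 = 539/120 → (-241/30, -17/60)
  seg 7: left by d5 = 17/15 → (-55/6, -17/60)
  seg 8: left by d8 = 539/120 → (-1639/120, -17/60)

d4 = -11/8
d5 = 17/15
d6 = 17/60
d7 = 17/120
d8 = 539/120
endpoint = (-1639/120, -17/60)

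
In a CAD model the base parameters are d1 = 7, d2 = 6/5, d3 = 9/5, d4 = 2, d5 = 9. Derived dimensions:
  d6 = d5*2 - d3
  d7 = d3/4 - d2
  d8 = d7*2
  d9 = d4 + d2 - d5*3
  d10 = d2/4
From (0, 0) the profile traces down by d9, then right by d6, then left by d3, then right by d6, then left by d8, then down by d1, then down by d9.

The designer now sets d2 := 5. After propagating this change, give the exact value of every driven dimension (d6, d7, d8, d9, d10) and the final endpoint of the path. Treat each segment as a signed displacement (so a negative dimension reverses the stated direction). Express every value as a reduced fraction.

d6 = 81/5
d7 = -91/20
d8 = -91/10
d9 = -20
d10 = 5/4
endpoint = (397/10, 33)

Apply edit: d2 := 5
  d6 = d5*2 - d3 = 81/5
  d7 = d3/4 - d2 = -91/20
  d8 = d7*2 = -91/10
  d9 = d4 + d2 - d5*3 = -20
  d10 = d2/4 = 5/4
Walk from origin (0, 0):
  seg 1: down by d9 = -20 → (0, 20)
  seg 2: right by d6 = 81/5 → (81/5, 20)
  seg 3: left by d3 = 9/5 → (72/5, 20)
  seg 4: right by d6 = 81/5 → (153/5, 20)
  seg 5: left by d8 = -91/10 → (397/10, 20)
  seg 6: down by d1 = 7 → (397/10, 13)
  seg 7: down by d9 = -20 → (397/10, 33)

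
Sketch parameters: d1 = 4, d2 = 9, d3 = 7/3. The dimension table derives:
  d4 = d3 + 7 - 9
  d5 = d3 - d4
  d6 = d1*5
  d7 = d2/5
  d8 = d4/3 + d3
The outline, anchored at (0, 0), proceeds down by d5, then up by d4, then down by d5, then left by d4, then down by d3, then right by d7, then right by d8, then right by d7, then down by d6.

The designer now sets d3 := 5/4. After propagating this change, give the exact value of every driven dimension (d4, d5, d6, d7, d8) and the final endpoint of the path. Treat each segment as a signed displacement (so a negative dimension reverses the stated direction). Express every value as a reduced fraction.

d4 = -3/4
d5 = 2
d6 = 20
d7 = 9/5
d8 = 1
endpoint = (107/20, -26)

Apply edit: d3 := 5/4
  d4 = d3 + 7 - 9 = -3/4
  d5 = d3 - d4 = 2
  d6 = d1*5 = 20
  d7 = d2/5 = 9/5
  d8 = d4/3 + d3 = 1
Walk from origin (0, 0):
  seg 1: down by d5 = 2 → (0, -2)
  seg 2: up by d4 = -3/4 → (0, -11/4)
  seg 3: down by d5 = 2 → (0, -19/4)
  seg 4: left by d4 = -3/4 → (3/4, -19/4)
  seg 5: down by d3 = 5/4 → (3/4, -6)
  seg 6: right by d7 = 9/5 → (51/20, -6)
  seg 7: right by d8 = 1 → (71/20, -6)
  seg 8: right by d7 = 9/5 → (107/20, -6)
  seg 9: down by d6 = 20 → (107/20, -26)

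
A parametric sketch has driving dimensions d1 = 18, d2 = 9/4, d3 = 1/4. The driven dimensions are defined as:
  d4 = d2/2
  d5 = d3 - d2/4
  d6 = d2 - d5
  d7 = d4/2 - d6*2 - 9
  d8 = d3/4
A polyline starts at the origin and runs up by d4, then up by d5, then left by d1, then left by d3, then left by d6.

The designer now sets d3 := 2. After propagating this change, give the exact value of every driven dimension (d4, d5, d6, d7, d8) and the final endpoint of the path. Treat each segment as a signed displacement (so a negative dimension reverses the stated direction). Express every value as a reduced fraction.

Apply edit: d3 := 2
  d4 = d2/2 = 9/8
  d5 = d3 - d2/4 = 23/16
  d6 = d2 - d5 = 13/16
  d7 = d4/2 - d6*2 - 9 = -161/16
  d8 = d3/4 = 1/2
Walk from origin (0, 0):
  seg 1: up by d4 = 9/8 → (0, 9/8)
  seg 2: up by d5 = 23/16 → (0, 41/16)
  seg 3: left by d1 = 18 → (-18, 41/16)
  seg 4: left by d3 = 2 → (-20, 41/16)
  seg 5: left by d6 = 13/16 → (-333/16, 41/16)

d4 = 9/8
d5 = 23/16
d6 = 13/16
d7 = -161/16
d8 = 1/2
endpoint = (-333/16, 41/16)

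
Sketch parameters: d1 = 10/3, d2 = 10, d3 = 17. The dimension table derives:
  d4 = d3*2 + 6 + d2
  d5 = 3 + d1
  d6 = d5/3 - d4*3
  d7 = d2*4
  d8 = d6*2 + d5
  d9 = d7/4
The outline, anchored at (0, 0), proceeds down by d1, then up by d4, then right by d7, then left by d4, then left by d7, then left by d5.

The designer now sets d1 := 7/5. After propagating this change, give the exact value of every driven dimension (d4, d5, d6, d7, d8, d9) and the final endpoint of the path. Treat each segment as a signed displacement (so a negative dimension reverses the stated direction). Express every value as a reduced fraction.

Apply edit: d1 := 7/5
  d4 = d3*2 + 6 + d2 = 50
  d5 = 3 + d1 = 22/5
  d6 = d5/3 - d4*3 = -2228/15
  d7 = d2*4 = 40
  d8 = d6*2 + d5 = -878/3
  d9 = d7/4 = 10
Walk from origin (0, 0):
  seg 1: down by d1 = 7/5 → (0, -7/5)
  seg 2: up by d4 = 50 → (0, 243/5)
  seg 3: right by d7 = 40 → (40, 243/5)
  seg 4: left by d4 = 50 → (-10, 243/5)
  seg 5: left by d7 = 40 → (-50, 243/5)
  seg 6: left by d5 = 22/5 → (-272/5, 243/5)

d4 = 50
d5 = 22/5
d6 = -2228/15
d7 = 40
d8 = -878/3
d9 = 10
endpoint = (-272/5, 243/5)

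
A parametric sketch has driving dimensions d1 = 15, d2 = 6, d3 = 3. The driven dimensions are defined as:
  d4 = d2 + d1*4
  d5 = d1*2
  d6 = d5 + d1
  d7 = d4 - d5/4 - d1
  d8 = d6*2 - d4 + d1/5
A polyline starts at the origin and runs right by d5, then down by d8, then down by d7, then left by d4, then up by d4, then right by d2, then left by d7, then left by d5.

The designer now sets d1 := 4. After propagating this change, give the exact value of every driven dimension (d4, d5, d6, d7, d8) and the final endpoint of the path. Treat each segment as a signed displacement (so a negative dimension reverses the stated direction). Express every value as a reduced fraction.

Apply edit: d1 := 4
  d4 = d2 + d1*4 = 22
  d5 = d1*2 = 8
  d6 = d5 + d1 = 12
  d7 = d4 - d5/4 - d1 = 16
  d8 = d6*2 - d4 + d1/5 = 14/5
Walk from origin (0, 0):
  seg 1: right by d5 = 8 → (8, 0)
  seg 2: down by d8 = 14/5 → (8, -14/5)
  seg 3: down by d7 = 16 → (8, -94/5)
  seg 4: left by d4 = 22 → (-14, -94/5)
  seg 5: up by d4 = 22 → (-14, 16/5)
  seg 6: right by d2 = 6 → (-8, 16/5)
  seg 7: left by d7 = 16 → (-24, 16/5)
  seg 8: left by d5 = 8 → (-32, 16/5)

d4 = 22
d5 = 8
d6 = 12
d7 = 16
d8 = 14/5
endpoint = (-32, 16/5)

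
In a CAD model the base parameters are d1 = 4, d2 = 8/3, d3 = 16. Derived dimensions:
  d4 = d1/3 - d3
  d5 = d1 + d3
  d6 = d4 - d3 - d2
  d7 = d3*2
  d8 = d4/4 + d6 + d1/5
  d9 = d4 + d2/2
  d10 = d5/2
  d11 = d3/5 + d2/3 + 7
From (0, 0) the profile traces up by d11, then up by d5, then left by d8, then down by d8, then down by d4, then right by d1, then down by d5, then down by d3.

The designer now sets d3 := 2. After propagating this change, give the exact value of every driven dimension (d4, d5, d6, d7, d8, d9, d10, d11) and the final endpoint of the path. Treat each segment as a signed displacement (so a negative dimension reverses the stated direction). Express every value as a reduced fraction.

d4 = -2/3
d5 = 6
d6 = -16/3
d7 = 4
d8 = -47/10
d9 = 2/3
d10 = 3
d11 = 373/45
endpoint = (87/10, 1049/90)

Apply edit: d3 := 2
  d4 = d1/3 - d3 = -2/3
  d5 = d1 + d3 = 6
  d6 = d4 - d3 - d2 = -16/3
  d7 = d3*2 = 4
  d8 = d4/4 + d6 + d1/5 = -47/10
  d9 = d4 + d2/2 = 2/3
  d10 = d5/2 = 3
  d11 = d3/5 + d2/3 + 7 = 373/45
Walk from origin (0, 0):
  seg 1: up by d11 = 373/45 → (0, 373/45)
  seg 2: up by d5 = 6 → (0, 643/45)
  seg 3: left by d8 = -47/10 → (47/10, 643/45)
  seg 4: down by d8 = -47/10 → (47/10, 1709/90)
  seg 5: down by d4 = -2/3 → (47/10, 1769/90)
  seg 6: right by d1 = 4 → (87/10, 1769/90)
  seg 7: down by d5 = 6 → (87/10, 1229/90)
  seg 8: down by d3 = 2 → (87/10, 1049/90)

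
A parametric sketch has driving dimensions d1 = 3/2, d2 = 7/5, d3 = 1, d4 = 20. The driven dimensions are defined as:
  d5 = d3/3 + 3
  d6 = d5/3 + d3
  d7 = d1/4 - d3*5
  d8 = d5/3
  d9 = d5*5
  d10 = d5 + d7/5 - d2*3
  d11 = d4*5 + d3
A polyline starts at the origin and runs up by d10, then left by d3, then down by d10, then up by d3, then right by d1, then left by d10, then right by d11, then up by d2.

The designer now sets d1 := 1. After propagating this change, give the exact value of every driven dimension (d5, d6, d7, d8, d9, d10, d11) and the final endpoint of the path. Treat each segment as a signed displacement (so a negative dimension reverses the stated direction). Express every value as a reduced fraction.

Apply edit: d1 := 1
  d5 = d3/3 + 3 = 10/3
  d6 = d5/3 + d3 = 19/9
  d7 = d1/4 - d3*5 = -19/4
  d8 = d5/3 = 10/9
  d9 = d5*5 = 50/3
  d10 = d5 + d7/5 - d2*3 = -109/60
  d11 = d4*5 + d3 = 101
Walk from origin (0, 0):
  seg 1: up by d10 = -109/60 → (0, -109/60)
  seg 2: left by d3 = 1 → (-1, -109/60)
  seg 3: down by d10 = -109/60 → (-1, 0)
  seg 4: up by d3 = 1 → (-1, 1)
  seg 5: right by d1 = 1 → (0, 1)
  seg 6: left by d10 = -109/60 → (109/60, 1)
  seg 7: right by d11 = 101 → (6169/60, 1)
  seg 8: up by d2 = 7/5 → (6169/60, 12/5)

d5 = 10/3
d6 = 19/9
d7 = -19/4
d8 = 10/9
d9 = 50/3
d10 = -109/60
d11 = 101
endpoint = (6169/60, 12/5)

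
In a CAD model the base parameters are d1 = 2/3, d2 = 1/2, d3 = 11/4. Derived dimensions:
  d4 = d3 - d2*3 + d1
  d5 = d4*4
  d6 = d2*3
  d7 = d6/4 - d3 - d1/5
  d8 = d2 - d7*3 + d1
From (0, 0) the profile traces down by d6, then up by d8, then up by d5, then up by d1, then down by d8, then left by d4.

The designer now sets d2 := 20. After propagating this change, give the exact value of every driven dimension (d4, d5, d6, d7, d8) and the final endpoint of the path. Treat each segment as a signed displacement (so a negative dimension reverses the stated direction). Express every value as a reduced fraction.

d4 = -679/12
d5 = -679/3
d6 = 60
d7 = 727/60
d8 = -941/60
endpoint = (679/12, -857/3)

Apply edit: d2 := 20
  d4 = d3 - d2*3 + d1 = -679/12
  d5 = d4*4 = -679/3
  d6 = d2*3 = 60
  d7 = d6/4 - d3 - d1/5 = 727/60
  d8 = d2 - d7*3 + d1 = -941/60
Walk from origin (0, 0):
  seg 1: down by d6 = 60 → (0, -60)
  seg 2: up by d8 = -941/60 → (0, -4541/60)
  seg 3: up by d5 = -679/3 → (0, -18121/60)
  seg 4: up by d1 = 2/3 → (0, -6027/20)
  seg 5: down by d8 = -941/60 → (0, -857/3)
  seg 6: left by d4 = -679/12 → (679/12, -857/3)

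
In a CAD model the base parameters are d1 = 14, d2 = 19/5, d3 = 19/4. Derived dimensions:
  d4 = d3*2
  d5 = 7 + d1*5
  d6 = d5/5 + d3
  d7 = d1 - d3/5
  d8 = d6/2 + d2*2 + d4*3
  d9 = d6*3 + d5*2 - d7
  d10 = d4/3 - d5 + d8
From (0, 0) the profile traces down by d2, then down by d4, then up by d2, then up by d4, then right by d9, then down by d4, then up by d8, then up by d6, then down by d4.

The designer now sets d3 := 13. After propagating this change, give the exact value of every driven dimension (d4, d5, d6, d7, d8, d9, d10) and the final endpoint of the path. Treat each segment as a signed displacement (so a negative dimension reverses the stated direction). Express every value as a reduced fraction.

d4 = 26
d5 = 77
d6 = 142/5
d7 = 57/5
d8 = 499/5
d9 = 1139/5
d10 = 472/15
endpoint = (1139/5, 381/5)

Apply edit: d3 := 13
  d4 = d3*2 = 26
  d5 = 7 + d1*5 = 77
  d6 = d5/5 + d3 = 142/5
  d7 = d1 - d3/5 = 57/5
  d8 = d6/2 + d2*2 + d4*3 = 499/5
  d9 = d6*3 + d5*2 - d7 = 1139/5
  d10 = d4/3 - d5 + d8 = 472/15
Walk from origin (0, 0):
  seg 1: down by d2 = 19/5 → (0, -19/5)
  seg 2: down by d4 = 26 → (0, -149/5)
  seg 3: up by d2 = 19/5 → (0, -26)
  seg 4: up by d4 = 26 → (0, 0)
  seg 5: right by d9 = 1139/5 → (1139/5, 0)
  seg 6: down by d4 = 26 → (1139/5, -26)
  seg 7: up by d8 = 499/5 → (1139/5, 369/5)
  seg 8: up by d6 = 142/5 → (1139/5, 511/5)
  seg 9: down by d4 = 26 → (1139/5, 381/5)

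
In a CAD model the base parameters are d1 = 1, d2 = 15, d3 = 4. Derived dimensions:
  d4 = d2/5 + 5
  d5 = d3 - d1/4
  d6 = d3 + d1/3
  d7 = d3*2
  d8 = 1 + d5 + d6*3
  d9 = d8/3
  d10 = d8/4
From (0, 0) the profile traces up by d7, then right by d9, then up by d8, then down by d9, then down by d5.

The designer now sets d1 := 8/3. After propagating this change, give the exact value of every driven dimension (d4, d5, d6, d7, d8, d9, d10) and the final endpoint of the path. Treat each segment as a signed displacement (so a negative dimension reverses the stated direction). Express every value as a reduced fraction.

d4 = 8
d5 = 10/3
d6 = 44/9
d7 = 8
d8 = 19
d9 = 19/3
d10 = 19/4
endpoint = (19/3, 52/3)

Apply edit: d1 := 8/3
  d4 = d2/5 + 5 = 8
  d5 = d3 - d1/4 = 10/3
  d6 = d3 + d1/3 = 44/9
  d7 = d3*2 = 8
  d8 = 1 + d5 + d6*3 = 19
  d9 = d8/3 = 19/3
  d10 = d8/4 = 19/4
Walk from origin (0, 0):
  seg 1: up by d7 = 8 → (0, 8)
  seg 2: right by d9 = 19/3 → (19/3, 8)
  seg 3: up by d8 = 19 → (19/3, 27)
  seg 4: down by d9 = 19/3 → (19/3, 62/3)
  seg 5: down by d5 = 10/3 → (19/3, 52/3)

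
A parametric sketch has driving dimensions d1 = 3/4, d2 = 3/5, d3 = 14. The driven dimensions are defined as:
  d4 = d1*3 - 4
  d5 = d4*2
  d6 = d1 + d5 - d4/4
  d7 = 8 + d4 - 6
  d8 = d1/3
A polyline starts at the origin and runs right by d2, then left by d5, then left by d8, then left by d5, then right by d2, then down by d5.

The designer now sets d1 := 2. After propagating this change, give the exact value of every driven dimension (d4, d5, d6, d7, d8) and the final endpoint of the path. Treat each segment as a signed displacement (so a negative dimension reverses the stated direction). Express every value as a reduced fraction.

d4 = 2
d5 = 4
d6 = 11/2
d7 = 4
d8 = 2/3
endpoint = (-112/15, -4)

Apply edit: d1 := 2
  d4 = d1*3 - 4 = 2
  d5 = d4*2 = 4
  d6 = d1 + d5 - d4/4 = 11/2
  d7 = 8 + d4 - 6 = 4
  d8 = d1/3 = 2/3
Walk from origin (0, 0):
  seg 1: right by d2 = 3/5 → (3/5, 0)
  seg 2: left by d5 = 4 → (-17/5, 0)
  seg 3: left by d8 = 2/3 → (-61/15, 0)
  seg 4: left by d5 = 4 → (-121/15, 0)
  seg 5: right by d2 = 3/5 → (-112/15, 0)
  seg 6: down by d5 = 4 → (-112/15, -4)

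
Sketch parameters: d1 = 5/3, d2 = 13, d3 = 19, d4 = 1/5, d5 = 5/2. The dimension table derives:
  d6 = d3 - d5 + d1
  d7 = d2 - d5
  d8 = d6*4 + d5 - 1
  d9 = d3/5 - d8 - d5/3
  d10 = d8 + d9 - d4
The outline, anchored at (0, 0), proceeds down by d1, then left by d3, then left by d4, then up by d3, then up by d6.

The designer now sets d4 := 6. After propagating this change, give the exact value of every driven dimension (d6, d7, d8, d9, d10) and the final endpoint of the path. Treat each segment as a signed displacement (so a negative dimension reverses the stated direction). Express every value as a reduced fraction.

Apply edit: d4 := 6
  d6 = d3 - d5 + d1 = 109/6
  d7 = d2 - d5 = 21/2
  d8 = d6*4 + d5 - 1 = 445/6
  d9 = d3/5 - d8 - d5/3 = -356/5
  d10 = d8 + d9 - d4 = -91/30
Walk from origin (0, 0):
  seg 1: down by d1 = 5/3 → (0, -5/3)
  seg 2: left by d3 = 19 → (-19, -5/3)
  seg 3: left by d4 = 6 → (-25, -5/3)
  seg 4: up by d3 = 19 → (-25, 52/3)
  seg 5: up by d6 = 109/6 → (-25, 71/2)

d6 = 109/6
d7 = 21/2
d8 = 445/6
d9 = -356/5
d10 = -91/30
endpoint = (-25, 71/2)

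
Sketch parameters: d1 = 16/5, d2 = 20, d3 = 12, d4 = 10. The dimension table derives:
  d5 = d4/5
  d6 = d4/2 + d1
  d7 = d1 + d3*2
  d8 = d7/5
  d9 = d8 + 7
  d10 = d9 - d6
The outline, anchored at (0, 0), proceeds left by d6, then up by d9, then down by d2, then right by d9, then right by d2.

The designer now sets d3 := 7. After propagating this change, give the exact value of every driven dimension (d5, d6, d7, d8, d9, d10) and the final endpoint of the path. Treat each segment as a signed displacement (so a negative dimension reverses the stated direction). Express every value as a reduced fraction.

Apply edit: d3 := 7
  d5 = d4/5 = 2
  d6 = d4/2 + d1 = 41/5
  d7 = d1 + d3*2 = 86/5
  d8 = d7/5 = 86/25
  d9 = d8 + 7 = 261/25
  d10 = d9 - d6 = 56/25
Walk from origin (0, 0):
  seg 1: left by d6 = 41/5 → (-41/5, 0)
  seg 2: up by d9 = 261/25 → (-41/5, 261/25)
  seg 3: down by d2 = 20 → (-41/5, -239/25)
  seg 4: right by d9 = 261/25 → (56/25, -239/25)
  seg 5: right by d2 = 20 → (556/25, -239/25)

d5 = 2
d6 = 41/5
d7 = 86/5
d8 = 86/25
d9 = 261/25
d10 = 56/25
endpoint = (556/25, -239/25)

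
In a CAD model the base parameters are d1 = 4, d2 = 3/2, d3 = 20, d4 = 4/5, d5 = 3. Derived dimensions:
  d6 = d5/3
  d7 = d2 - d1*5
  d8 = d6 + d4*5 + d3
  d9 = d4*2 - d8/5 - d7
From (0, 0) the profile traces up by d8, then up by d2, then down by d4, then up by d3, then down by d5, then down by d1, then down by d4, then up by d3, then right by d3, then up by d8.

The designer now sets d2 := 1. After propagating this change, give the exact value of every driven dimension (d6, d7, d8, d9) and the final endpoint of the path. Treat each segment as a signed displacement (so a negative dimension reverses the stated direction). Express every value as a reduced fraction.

d6 = 1
d7 = -19
d8 = 25
d9 = 78/5
endpoint = (20, 412/5)

Apply edit: d2 := 1
  d6 = d5/3 = 1
  d7 = d2 - d1*5 = -19
  d8 = d6 + d4*5 + d3 = 25
  d9 = d4*2 - d8/5 - d7 = 78/5
Walk from origin (0, 0):
  seg 1: up by d8 = 25 → (0, 25)
  seg 2: up by d2 = 1 → (0, 26)
  seg 3: down by d4 = 4/5 → (0, 126/5)
  seg 4: up by d3 = 20 → (0, 226/5)
  seg 5: down by d5 = 3 → (0, 211/5)
  seg 6: down by d1 = 4 → (0, 191/5)
  seg 7: down by d4 = 4/5 → (0, 187/5)
  seg 8: up by d3 = 20 → (0, 287/5)
  seg 9: right by d3 = 20 → (20, 287/5)
  seg 10: up by d8 = 25 → (20, 412/5)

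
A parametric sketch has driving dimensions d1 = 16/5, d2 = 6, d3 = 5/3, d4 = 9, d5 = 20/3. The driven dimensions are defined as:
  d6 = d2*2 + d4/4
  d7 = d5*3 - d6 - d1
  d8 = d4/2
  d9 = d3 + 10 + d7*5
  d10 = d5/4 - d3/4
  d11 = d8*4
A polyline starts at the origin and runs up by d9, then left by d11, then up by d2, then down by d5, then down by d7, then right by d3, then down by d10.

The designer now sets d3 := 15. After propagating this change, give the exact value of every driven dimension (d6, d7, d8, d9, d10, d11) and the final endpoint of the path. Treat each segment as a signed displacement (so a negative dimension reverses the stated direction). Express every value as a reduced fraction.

Apply edit: d3 := 15
  d6 = d2*2 + d4/4 = 57/4
  d7 = d5*3 - d6 - d1 = 51/20
  d8 = d4/2 = 9/2
  d9 = d3 + 10 + d7*5 = 151/4
  d10 = d5/4 - d3/4 = -25/12
  d11 = d8*4 = 18
Walk from origin (0, 0):
  seg 1: up by d9 = 151/4 → (0, 151/4)
  seg 2: left by d11 = 18 → (-18, 151/4)
  seg 3: up by d2 = 6 → (-18, 175/4)
  seg 4: down by d5 = 20/3 → (-18, 445/12)
  seg 5: down by d7 = 51/20 → (-18, 518/15)
  seg 6: right by d3 = 15 → (-3, 518/15)
  seg 7: down by d10 = -25/12 → (-3, 2197/60)

d6 = 57/4
d7 = 51/20
d8 = 9/2
d9 = 151/4
d10 = -25/12
d11 = 18
endpoint = (-3, 2197/60)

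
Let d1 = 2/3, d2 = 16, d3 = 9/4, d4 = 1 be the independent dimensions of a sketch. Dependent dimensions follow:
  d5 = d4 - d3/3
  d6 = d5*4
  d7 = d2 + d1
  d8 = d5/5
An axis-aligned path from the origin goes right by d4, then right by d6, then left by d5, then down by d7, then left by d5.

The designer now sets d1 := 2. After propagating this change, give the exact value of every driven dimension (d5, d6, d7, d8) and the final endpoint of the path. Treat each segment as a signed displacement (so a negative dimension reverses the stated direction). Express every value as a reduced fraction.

Apply edit: d1 := 2
  d5 = d4 - d3/3 = 1/4
  d6 = d5*4 = 1
  d7 = d2 + d1 = 18
  d8 = d5/5 = 1/20
Walk from origin (0, 0):
  seg 1: right by d4 = 1 → (1, 0)
  seg 2: right by d6 = 1 → (2, 0)
  seg 3: left by d5 = 1/4 → (7/4, 0)
  seg 4: down by d7 = 18 → (7/4, -18)
  seg 5: left by d5 = 1/4 → (3/2, -18)

d5 = 1/4
d6 = 1
d7 = 18
d8 = 1/20
endpoint = (3/2, -18)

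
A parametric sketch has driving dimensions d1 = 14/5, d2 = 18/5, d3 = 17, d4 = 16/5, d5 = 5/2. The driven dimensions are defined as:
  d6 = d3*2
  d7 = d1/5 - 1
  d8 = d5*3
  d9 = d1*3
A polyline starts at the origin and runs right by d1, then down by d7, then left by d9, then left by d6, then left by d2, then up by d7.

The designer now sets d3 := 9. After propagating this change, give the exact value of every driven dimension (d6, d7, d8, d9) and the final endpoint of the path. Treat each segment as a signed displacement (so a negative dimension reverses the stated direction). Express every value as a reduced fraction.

d6 = 18
d7 = -11/25
d8 = 15/2
d9 = 42/5
endpoint = (-136/5, 0)

Apply edit: d3 := 9
  d6 = d3*2 = 18
  d7 = d1/5 - 1 = -11/25
  d8 = d5*3 = 15/2
  d9 = d1*3 = 42/5
Walk from origin (0, 0):
  seg 1: right by d1 = 14/5 → (14/5, 0)
  seg 2: down by d7 = -11/25 → (14/5, 11/25)
  seg 3: left by d9 = 42/5 → (-28/5, 11/25)
  seg 4: left by d6 = 18 → (-118/5, 11/25)
  seg 5: left by d2 = 18/5 → (-136/5, 11/25)
  seg 6: up by d7 = -11/25 → (-136/5, 0)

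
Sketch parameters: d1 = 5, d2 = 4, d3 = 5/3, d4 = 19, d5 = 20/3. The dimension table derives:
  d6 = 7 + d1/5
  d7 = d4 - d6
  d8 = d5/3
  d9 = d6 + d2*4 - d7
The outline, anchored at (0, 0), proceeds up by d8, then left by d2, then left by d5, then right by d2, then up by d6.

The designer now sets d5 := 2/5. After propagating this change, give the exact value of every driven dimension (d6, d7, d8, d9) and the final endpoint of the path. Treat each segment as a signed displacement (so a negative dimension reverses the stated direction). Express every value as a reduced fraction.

d6 = 8
d7 = 11
d8 = 2/15
d9 = 13
endpoint = (-2/5, 122/15)

Apply edit: d5 := 2/5
  d6 = 7 + d1/5 = 8
  d7 = d4 - d6 = 11
  d8 = d5/3 = 2/15
  d9 = d6 + d2*4 - d7 = 13
Walk from origin (0, 0):
  seg 1: up by d8 = 2/15 → (0, 2/15)
  seg 2: left by d2 = 4 → (-4, 2/15)
  seg 3: left by d5 = 2/5 → (-22/5, 2/15)
  seg 4: right by d2 = 4 → (-2/5, 2/15)
  seg 5: up by d6 = 8 → (-2/5, 122/15)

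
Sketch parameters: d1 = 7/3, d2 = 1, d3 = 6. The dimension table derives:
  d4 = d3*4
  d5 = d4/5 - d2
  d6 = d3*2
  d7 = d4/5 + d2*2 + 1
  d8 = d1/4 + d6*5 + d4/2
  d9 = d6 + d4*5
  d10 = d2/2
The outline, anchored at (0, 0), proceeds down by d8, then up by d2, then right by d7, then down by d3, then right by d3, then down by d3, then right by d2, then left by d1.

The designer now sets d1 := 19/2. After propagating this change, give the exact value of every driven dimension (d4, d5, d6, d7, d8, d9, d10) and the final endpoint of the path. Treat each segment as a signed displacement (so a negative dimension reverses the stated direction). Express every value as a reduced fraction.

Apply edit: d1 := 19/2
  d4 = d3*4 = 24
  d5 = d4/5 - d2 = 19/5
  d6 = d3*2 = 12
  d7 = d4/5 + d2*2 + 1 = 39/5
  d8 = d1/4 + d6*5 + d4/2 = 595/8
  d9 = d6 + d4*5 = 132
  d10 = d2/2 = 1/2
Walk from origin (0, 0):
  seg 1: down by d8 = 595/8 → (0, -595/8)
  seg 2: up by d2 = 1 → (0, -587/8)
  seg 3: right by d7 = 39/5 → (39/5, -587/8)
  seg 4: down by d3 = 6 → (39/5, -635/8)
  seg 5: right by d3 = 6 → (69/5, -635/8)
  seg 6: down by d3 = 6 → (69/5, -683/8)
  seg 7: right by d2 = 1 → (74/5, -683/8)
  seg 8: left by d1 = 19/2 → (53/10, -683/8)

d4 = 24
d5 = 19/5
d6 = 12
d7 = 39/5
d8 = 595/8
d9 = 132
d10 = 1/2
endpoint = (53/10, -683/8)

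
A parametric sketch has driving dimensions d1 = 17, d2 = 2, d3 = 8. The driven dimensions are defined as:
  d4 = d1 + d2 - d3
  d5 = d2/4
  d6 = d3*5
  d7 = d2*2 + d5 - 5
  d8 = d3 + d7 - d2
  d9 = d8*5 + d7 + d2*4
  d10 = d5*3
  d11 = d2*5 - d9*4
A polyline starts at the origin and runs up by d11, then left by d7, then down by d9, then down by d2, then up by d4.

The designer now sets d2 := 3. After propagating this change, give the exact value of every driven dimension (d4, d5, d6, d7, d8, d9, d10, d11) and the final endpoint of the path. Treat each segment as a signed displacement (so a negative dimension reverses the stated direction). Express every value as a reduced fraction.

Apply edit: d2 := 3
  d4 = d1 + d2 - d3 = 12
  d5 = d2/4 = 3/4
  d6 = d3*5 = 40
  d7 = d2*2 + d5 - 5 = 7/4
  d8 = d3 + d7 - d2 = 27/4
  d9 = d8*5 + d7 + d2*4 = 95/2
  d10 = d5*3 = 9/4
  d11 = d2*5 - d9*4 = -175
Walk from origin (0, 0):
  seg 1: up by d11 = -175 → (0, -175)
  seg 2: left by d7 = 7/4 → (-7/4, -175)
  seg 3: down by d9 = 95/2 → (-7/4, -445/2)
  seg 4: down by d2 = 3 → (-7/4, -451/2)
  seg 5: up by d4 = 12 → (-7/4, -427/2)

d4 = 12
d5 = 3/4
d6 = 40
d7 = 7/4
d8 = 27/4
d9 = 95/2
d10 = 9/4
d11 = -175
endpoint = (-7/4, -427/2)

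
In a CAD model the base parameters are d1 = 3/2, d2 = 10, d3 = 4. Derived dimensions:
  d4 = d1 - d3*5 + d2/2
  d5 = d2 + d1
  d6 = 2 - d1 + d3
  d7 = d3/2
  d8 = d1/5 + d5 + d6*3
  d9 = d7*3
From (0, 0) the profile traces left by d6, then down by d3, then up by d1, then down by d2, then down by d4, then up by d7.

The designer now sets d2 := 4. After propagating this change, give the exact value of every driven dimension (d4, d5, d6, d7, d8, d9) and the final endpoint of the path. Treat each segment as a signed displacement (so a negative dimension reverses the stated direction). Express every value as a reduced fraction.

Apply edit: d2 := 4
  d4 = d1 - d3*5 + d2/2 = -33/2
  d5 = d2 + d1 = 11/2
  d6 = 2 - d1 + d3 = 9/2
  d7 = d3/2 = 2
  d8 = d1/5 + d5 + d6*3 = 193/10
  d9 = d7*3 = 6
Walk from origin (0, 0):
  seg 1: left by d6 = 9/2 → (-9/2, 0)
  seg 2: down by d3 = 4 → (-9/2, -4)
  seg 3: up by d1 = 3/2 → (-9/2, -5/2)
  seg 4: down by d2 = 4 → (-9/2, -13/2)
  seg 5: down by d4 = -33/2 → (-9/2, 10)
  seg 6: up by d7 = 2 → (-9/2, 12)

d4 = -33/2
d5 = 11/2
d6 = 9/2
d7 = 2
d8 = 193/10
d9 = 6
endpoint = (-9/2, 12)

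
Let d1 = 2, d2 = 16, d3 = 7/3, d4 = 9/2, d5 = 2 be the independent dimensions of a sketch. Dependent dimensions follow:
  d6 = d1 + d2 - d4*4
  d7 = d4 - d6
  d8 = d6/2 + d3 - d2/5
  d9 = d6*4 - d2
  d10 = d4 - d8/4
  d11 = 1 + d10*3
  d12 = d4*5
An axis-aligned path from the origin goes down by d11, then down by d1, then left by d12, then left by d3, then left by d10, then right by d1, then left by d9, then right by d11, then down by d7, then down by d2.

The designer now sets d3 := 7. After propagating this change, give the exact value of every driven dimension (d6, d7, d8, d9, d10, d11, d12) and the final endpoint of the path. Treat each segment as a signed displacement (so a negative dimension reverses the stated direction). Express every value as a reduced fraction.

d6 = 0
d7 = 9/2
d8 = 19/5
d9 = -16
d10 = 71/20
d11 = 233/20
d12 = 45/2
endpoint = (-17/5, -683/20)

Apply edit: d3 := 7
  d6 = d1 + d2 - d4*4 = 0
  d7 = d4 - d6 = 9/2
  d8 = d6/2 + d3 - d2/5 = 19/5
  d9 = d6*4 - d2 = -16
  d10 = d4 - d8/4 = 71/20
  d11 = 1 + d10*3 = 233/20
  d12 = d4*5 = 45/2
Walk from origin (0, 0):
  seg 1: down by d11 = 233/20 → (0, -233/20)
  seg 2: down by d1 = 2 → (0, -273/20)
  seg 3: left by d12 = 45/2 → (-45/2, -273/20)
  seg 4: left by d3 = 7 → (-59/2, -273/20)
  seg 5: left by d10 = 71/20 → (-661/20, -273/20)
  seg 6: right by d1 = 2 → (-621/20, -273/20)
  seg 7: left by d9 = -16 → (-301/20, -273/20)
  seg 8: right by d11 = 233/20 → (-17/5, -273/20)
  seg 9: down by d7 = 9/2 → (-17/5, -363/20)
  seg 10: down by d2 = 16 → (-17/5, -683/20)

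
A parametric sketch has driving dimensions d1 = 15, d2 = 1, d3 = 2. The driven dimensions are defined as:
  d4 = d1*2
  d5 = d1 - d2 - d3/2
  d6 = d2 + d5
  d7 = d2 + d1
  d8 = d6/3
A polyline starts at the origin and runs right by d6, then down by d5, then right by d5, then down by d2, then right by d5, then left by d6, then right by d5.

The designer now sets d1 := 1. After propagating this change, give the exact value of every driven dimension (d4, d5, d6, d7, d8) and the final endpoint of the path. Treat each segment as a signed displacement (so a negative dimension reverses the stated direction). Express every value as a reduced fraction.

d4 = 2
d5 = -1
d6 = 0
d7 = 2
d8 = 0
endpoint = (-3, 0)

Apply edit: d1 := 1
  d4 = d1*2 = 2
  d5 = d1 - d2 - d3/2 = -1
  d6 = d2 + d5 = 0
  d7 = d2 + d1 = 2
  d8 = d6/3 = 0
Walk from origin (0, 0):
  seg 1: right by d6 = 0 → (0, 0)
  seg 2: down by d5 = -1 → (0, 1)
  seg 3: right by d5 = -1 → (-1, 1)
  seg 4: down by d2 = 1 → (-1, 0)
  seg 5: right by d5 = -1 → (-2, 0)
  seg 6: left by d6 = 0 → (-2, 0)
  seg 7: right by d5 = -1 → (-3, 0)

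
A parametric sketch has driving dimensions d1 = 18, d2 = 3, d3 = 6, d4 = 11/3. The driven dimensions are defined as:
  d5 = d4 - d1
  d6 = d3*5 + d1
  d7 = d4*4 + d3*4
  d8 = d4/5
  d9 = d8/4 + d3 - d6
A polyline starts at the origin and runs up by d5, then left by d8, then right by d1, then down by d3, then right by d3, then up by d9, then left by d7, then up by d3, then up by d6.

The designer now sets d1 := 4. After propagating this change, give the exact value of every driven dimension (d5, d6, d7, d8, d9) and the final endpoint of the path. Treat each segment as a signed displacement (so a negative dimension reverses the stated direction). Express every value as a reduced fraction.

Apply edit: d1 := 4
  d5 = d4 - d1 = -1/3
  d6 = d3*5 + d1 = 34
  d7 = d4*4 + d3*4 = 116/3
  d8 = d4/5 = 11/15
  d9 = d8/4 + d3 - d6 = -1669/60
Walk from origin (0, 0):
  seg 1: up by d5 = -1/3 → (0, -1/3)
  seg 2: left by d8 = 11/15 → (-11/15, -1/3)
  seg 3: right by d1 = 4 → (49/15, -1/3)
  seg 4: down by d3 = 6 → (49/15, -19/3)
  seg 5: right by d3 = 6 → (139/15, -19/3)
  seg 6: up by d9 = -1669/60 → (139/15, -683/20)
  seg 7: left by d7 = 116/3 → (-147/5, -683/20)
  seg 8: up by d3 = 6 → (-147/5, -563/20)
  seg 9: up by d6 = 34 → (-147/5, 117/20)

d5 = -1/3
d6 = 34
d7 = 116/3
d8 = 11/15
d9 = -1669/60
endpoint = (-147/5, 117/20)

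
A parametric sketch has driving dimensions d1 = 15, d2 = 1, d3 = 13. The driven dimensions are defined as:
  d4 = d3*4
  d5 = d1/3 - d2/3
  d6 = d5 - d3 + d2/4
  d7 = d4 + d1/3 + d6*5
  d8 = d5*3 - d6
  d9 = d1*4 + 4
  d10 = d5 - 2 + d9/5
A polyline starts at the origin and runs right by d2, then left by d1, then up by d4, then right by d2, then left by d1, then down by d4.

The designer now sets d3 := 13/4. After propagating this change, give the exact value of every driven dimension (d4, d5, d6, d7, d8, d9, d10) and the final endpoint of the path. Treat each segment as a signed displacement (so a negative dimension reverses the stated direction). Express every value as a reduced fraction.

d4 = 13
d5 = 14/3
d6 = 5/3
d7 = 79/3
d8 = 37/3
d9 = 64
d10 = 232/15
endpoint = (-28, 0)

Apply edit: d3 := 13/4
  d4 = d3*4 = 13
  d5 = d1/3 - d2/3 = 14/3
  d6 = d5 - d3 + d2/4 = 5/3
  d7 = d4 + d1/3 + d6*5 = 79/3
  d8 = d5*3 - d6 = 37/3
  d9 = d1*4 + 4 = 64
  d10 = d5 - 2 + d9/5 = 232/15
Walk from origin (0, 0):
  seg 1: right by d2 = 1 → (1, 0)
  seg 2: left by d1 = 15 → (-14, 0)
  seg 3: up by d4 = 13 → (-14, 13)
  seg 4: right by d2 = 1 → (-13, 13)
  seg 5: left by d1 = 15 → (-28, 13)
  seg 6: down by d4 = 13 → (-28, 0)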